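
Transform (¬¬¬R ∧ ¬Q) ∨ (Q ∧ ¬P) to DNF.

(¬R ∧ ¬Q) ∨ (Q ∧ ¬P)

(¬¬¬R ∧ ¬Q) ∨ (Q ∧ ¬P)
= (¬R ∧ ¬Q) ∨ (Q ∧ ¬P)   [double negation]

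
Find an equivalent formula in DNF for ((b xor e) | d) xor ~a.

(b & ~e & a) | (~b & e & a) | (d & a) | (~b & ~e & ~d & ~a) | (e & b & ~d & ~a)

((b xor e) | d) xor ~a
≡ (((b xor e) | d) & ~~a) | (~((b xor e) | d) & ~a)   [expand xor]
≡ (((b & ~e) | (~b & e) | d) & ~~a) | (~((b xor e) | d) & ~a)   [expand xor]
≡ (((b & ~e) | (~b & e) | d) & ~~a) | (~((b & ~e) | (~b & e) | d) & ~a)   [expand xor]
≡ (((b & ~e) | (~b & e) | d) & a) | (~((b & ~e) | (~b & e) | d) & ~a)   [double negation]
≡ (((b & ~e) | (~b & e) | d) & a) | (~(b & ~e) & ~(~b & e) & ~d & ~a)   [De Morgan]
≡ (((b & ~e) | (~b & e) | d) & a) | ((~b | ~~e) & ~(~b & e) & ~d & ~a)   [De Morgan]
≡ (((b & ~e) | (~b & e) | d) & a) | ((~b | e) & ~(~b & e) & ~d & ~a)   [double negation]
≡ (((b & ~e) | (~b & e) | d) & a) | ((~b | e) & (~~b | ~e) & ~d & ~a)   [De Morgan]
≡ (((b & ~e) | (~b & e) | d) & a) | ((~b | e) & (b | ~e) & ~d & ~a)   [double negation]
≡ (b & ~e & a) | (~b & e & a) | (d & a) | (~b & b & ~d & ~a) | (~b & ~e & ~d & ~a) | (e & b & ~d & ~a) | (e & ~e & ~d & ~a)   [distribute & over |]
≡ (b & ~e & a) | (~b & e & a) | (d & a) | (~b & ~e & ~d & ~a) | (e & b & ~d & ~a)   [simplify]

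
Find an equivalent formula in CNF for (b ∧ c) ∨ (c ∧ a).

(b ∧ c) ∨ (c ∧ a)
≡ (b ∨ c) ∧ (b ∨ a) ∧ (c ∨ c) ∧ (c ∨ a)   [distribute ∨ over ∧]
≡ (b ∨ a) ∧ c   [simplify]

(b ∨ a) ∧ c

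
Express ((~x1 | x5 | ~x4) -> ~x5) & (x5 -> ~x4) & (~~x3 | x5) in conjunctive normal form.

((~x1 | x5 | ~x4) -> ~x5) & (x5 -> ~x4) & (~~x3 | x5)
⇔ (~(~x1 | x5 | ~x4) | ~x5) & (x5 -> ~x4) & (~~x3 | x5)
⇔ (~(~x1 | x5 | ~x4) | ~x5) & (~x5 | ~x4) & (~~x3 | x5)
⇔ ((~~x1 & ~x5 & ~~x4) | ~x5) & (~x5 | ~x4) & (~~x3 | x5)
⇔ ((x1 & ~x5 & ~~x4) | ~x5) & (~x5 | ~x4) & (~~x3 | x5)
⇔ ((x1 & ~x5 & x4) | ~x5) & (~x5 | ~x4) & (~~x3 | x5)
⇔ ((x1 & ~x5 & x4) | ~x5) & (~x5 | ~x4) & (x3 | x5)
⇔ (x1 | ~x5) & (~x5 | ~x5) & (x4 | ~x5) & (~x5 | ~x4) & (x3 | x5)
⇔ ~x5 & (x3 | x5)

~x5 & (x3 | x5)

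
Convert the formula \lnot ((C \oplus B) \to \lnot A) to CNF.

(C \lor B) \land (\lnot C \lor \lnot B) \land A

\lnot ((C \oplus B) \to \lnot A)
= \lnot (\lnot (C \oplus B) \lor \lnot A)
= \lnot (\lnot ((C \lor B) \land \lnot (C \land B)) \lor \lnot A)
= \lnot \lnot ((C \lor B) \land \lnot (C \land B)) \land \lnot \lnot A
= (C \lor B) \land \lnot (C \land B) \land \lnot \lnot A
= (C \lor B) \land (\lnot C \lor \lnot B) \land \lnot \lnot A
= (C \lor B) \land (\lnot C \lor \lnot B) \land A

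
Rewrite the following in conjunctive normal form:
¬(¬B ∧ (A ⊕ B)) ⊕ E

¬(¬B ∧ (A ⊕ B)) ⊕ E
≡ (¬(¬B ∧ (A ⊕ B)) ∨ E) ∧ ¬(¬(¬B ∧ (A ⊕ B)) ∧ E)   — expand ⊕
≡ (¬(¬B ∧ (A ∨ B) ∧ ¬(A ∧ B)) ∨ E) ∧ ¬(¬(¬B ∧ (A ⊕ B)) ∧ E)   — expand ⊕
≡ (¬(¬B ∧ (A ∨ B) ∧ ¬(A ∧ B)) ∨ E) ∧ ¬(¬(¬B ∧ (A ∨ B) ∧ ¬(A ∧ B)) ∧ E)   — expand ⊕
≡ (¬¬B ∨ ¬(A ∨ B) ∨ ¬¬(A ∧ B) ∨ E) ∧ ¬(¬(¬B ∧ (A ∨ B) ∧ ¬(A ∧ B)) ∧ E)   — De Morgan
≡ (B ∨ ¬(A ∨ B) ∨ ¬¬(A ∧ B) ∨ E) ∧ ¬(¬(¬B ∧ (A ∨ B) ∧ ¬(A ∧ B)) ∧ E)   — double negation
≡ (B ∨ (¬A ∧ ¬B) ∨ ¬¬(A ∧ B) ∨ E) ∧ ¬(¬(¬B ∧ (A ∨ B) ∧ ¬(A ∧ B)) ∧ E)   — De Morgan
≡ (B ∨ (¬A ∧ ¬B) ∨ (A ∧ B) ∨ E) ∧ ¬(¬(¬B ∧ (A ∨ B) ∧ ¬(A ∧ B)) ∧ E)   — double negation
≡ (B ∨ (¬A ∧ ¬B) ∨ (A ∧ B) ∨ E) ∧ (¬¬(¬B ∧ (A ∨ B) ∧ ¬(A ∧ B)) ∨ ¬E)   — De Morgan
≡ (B ∨ (¬A ∧ ¬B) ∨ (A ∧ B) ∨ E) ∧ ((¬B ∧ (A ∨ B) ∧ ¬(A ∧ B)) ∨ ¬E)   — double negation
≡ (B ∨ (¬A ∧ ¬B) ∨ (A ∧ B) ∨ E) ∧ ((¬B ∧ (A ∨ B) ∧ (¬A ∨ ¬B)) ∨ ¬E)   — De Morgan
≡ (B ∨ ¬A ∨ A ∨ E) ∧ (B ∨ ¬A ∨ B ∨ E) ∧ (B ∨ ¬B ∨ A ∨ E) ∧ (B ∨ ¬B ∨ B ∨ E) ∧ (¬B ∨ ¬E) ∧ (A ∨ B ∨ ¬E) ∧ (¬A ∨ ¬B ∨ ¬E)   — distribute ∨ over ∧
≡ (B ∨ ¬A ∨ E) ∧ (¬B ∨ ¬E) ∧ (A ∨ B ∨ ¬E)   — simplify

(B ∨ ¬A ∨ E) ∧ (¬B ∨ ¬E) ∧ (A ∨ B ∨ ¬E)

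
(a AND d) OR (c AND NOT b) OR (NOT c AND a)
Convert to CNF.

(a AND d) OR (c AND NOT b) OR (NOT c AND a)
⇔ (a OR c OR NOT c) AND (a OR c OR a) AND (a OR NOT b OR NOT c) AND (a OR NOT b OR a) AND (d OR c OR NOT c) AND (d OR c OR a) AND (d OR NOT b OR NOT c) AND (d OR NOT b OR a)   — distribute OR over AND
⇔ (a OR c) AND (a OR NOT b) AND (d OR NOT b OR NOT c)   — simplify

(a OR c) AND (a OR NOT b) AND (d OR NOT b OR NOT c)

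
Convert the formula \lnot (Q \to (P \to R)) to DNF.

Q \land P \land \lnot R

\lnot (Q \to (P \to R))
⇔ \lnot (\lnot Q \lor (P \to R))   [eliminate \to]
⇔ \lnot (\lnot Q \lor \lnot P \lor R)   [eliminate \to]
⇔ \lnot \lnot Q \land \lnot \lnot P \land \lnot R   [De Morgan]
⇔ Q \land \lnot \lnot P \land \lnot R   [double negation]
⇔ Q \land P \land \lnot R   [double negation]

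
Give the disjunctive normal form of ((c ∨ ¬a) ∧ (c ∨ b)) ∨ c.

c ∨ (¬a ∧ b)

((c ∨ ¬a) ∧ (c ∨ b)) ∨ c
⇔ (c ∧ c) ∨ (c ∧ b) ∨ (¬a ∧ c) ∨ (¬a ∧ b) ∨ c   — distribute ∧ over ∨
⇔ c ∨ (¬a ∧ b)   — simplify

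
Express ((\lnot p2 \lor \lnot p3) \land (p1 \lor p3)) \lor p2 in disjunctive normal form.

((\lnot p2 \lor \lnot p3) \land (p1 \lor p3)) \lor p2
= (\lnot p2 \land p1) \lor (\lnot p2 \land p3) \lor (\lnot p3 \land p1) \lor (\lnot p3 \land p3) \lor p2   (distribute \land over \lor)
= (\lnot p2 \land p1) \lor (\lnot p2 \land p3) \lor (\lnot p3 \land p1) \lor p2   (simplify)

(\lnot p2 \land p1) \lor (\lnot p2 \land p3) \lor (\lnot p3 \land p1) \lor p2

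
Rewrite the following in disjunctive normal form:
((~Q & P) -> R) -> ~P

((~Q & P) -> R) -> ~P
≡ ~((~Q & P) -> R) | ~P   [eliminate ->]
≡ ~(~(~Q & P) | R) | ~P   [eliminate ->]
≡ (~~(~Q & P) & ~R) | ~P   [De Morgan]
≡ (~Q & P & ~R) | ~P   [double negation]

(~Q & P & ~R) | ~P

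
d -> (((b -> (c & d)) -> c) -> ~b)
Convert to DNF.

~d | ~b

d -> (((b -> (c & d)) -> c) -> ~b)
≡ ~d | (((b -> (c & d)) -> c) -> ~b)   [eliminate ->]
≡ ~d | ~((b -> (c & d)) -> c) | ~b   [eliminate ->]
≡ ~d | ~(~(b -> (c & d)) | c) | ~b   [eliminate ->]
≡ ~d | ~(~(~b | (c & d)) | c) | ~b   [eliminate ->]
≡ ~d | (~~(~b | (c & d)) & ~c) | ~b   [De Morgan]
≡ ~d | ((~b | (c & d)) & ~c) | ~b   [double negation]
≡ ~d | (~b & ~c) | (c & d & ~c) | ~b   [distribute & over |]
≡ ~d | ~b   [simplify]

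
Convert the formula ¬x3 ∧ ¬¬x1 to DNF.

¬x3 ∧ ¬¬x1
⇔ ¬x3 ∧ x1   [double negation]

¬x3 ∧ x1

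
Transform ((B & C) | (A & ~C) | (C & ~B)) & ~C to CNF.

((B & C) | (A & ~C) | (C & ~B)) & ~C
= (B | A | C) & (B | A | ~B) & (B | ~C | C) & (B | ~C | ~B) & (C | A | C) & (C | A | ~B) & (C | ~C | C) & (C | ~C | ~B) & ~C   [distribute | over &]
= (C | A) & ~C   [simplify]

(C | A) & ~C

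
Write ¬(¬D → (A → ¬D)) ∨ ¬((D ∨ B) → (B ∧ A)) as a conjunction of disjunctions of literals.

¬(¬D → (A → ¬D)) ∨ ¬((D ∨ B) → (B ∧ A))
⇔ ¬(¬¬D ∨ (A → ¬D)) ∨ ¬((D ∨ B) → (B ∧ A))
⇔ ¬(¬¬D ∨ ¬A ∨ ¬D) ∨ ¬((D ∨ B) → (B ∧ A))
⇔ ¬(¬¬D ∨ ¬A ∨ ¬D) ∨ ¬(¬(D ∨ B) ∨ (B ∧ A))
⇔ (¬¬¬D ∧ ¬¬A ∧ ¬¬D) ∨ ¬(¬(D ∨ B) ∨ (B ∧ A))
⇔ (¬D ∧ ¬¬A ∧ ¬¬D) ∨ ¬(¬(D ∨ B) ∨ (B ∧ A))
⇔ (¬D ∧ A ∧ ¬¬D) ∨ ¬(¬(D ∨ B) ∨ (B ∧ A))
⇔ (¬D ∧ A ∧ D) ∨ ¬(¬(D ∨ B) ∨ (B ∧ A))
⇔ (¬D ∧ A ∧ D) ∨ (¬¬(D ∨ B) ∧ ¬(B ∧ A))
⇔ (¬D ∧ A ∧ D) ∨ ((D ∨ B) ∧ ¬(B ∧ A))
⇔ (¬D ∧ A ∧ D) ∨ ((D ∨ B) ∧ (¬B ∨ ¬A))
⇔ (¬D ∨ D ∨ B) ∧ (¬D ∨ ¬B ∨ ¬A) ∧ (A ∨ D ∨ B) ∧ (A ∨ ¬B ∨ ¬A) ∧ (D ∨ D ∨ B) ∧ (D ∨ ¬B ∨ ¬A)
⇔ (¬D ∨ ¬B ∨ ¬A) ∧ (D ∨ B) ∧ (D ∨ ¬B ∨ ¬A)

(¬D ∨ ¬B ∨ ¬A) ∧ (D ∨ B) ∧ (D ∨ ¬B ∨ ¬A)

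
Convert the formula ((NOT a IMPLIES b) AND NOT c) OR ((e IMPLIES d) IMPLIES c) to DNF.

((NOT a IMPLIES b) AND NOT c) OR ((e IMPLIES d) IMPLIES c)
≡ ((NOT NOT a OR b) AND NOT c) OR ((e IMPLIES d) IMPLIES c)
≡ ((NOT NOT a OR b) AND NOT c) OR NOT (e IMPLIES d) OR c
≡ ((NOT NOT a OR b) AND NOT c) OR NOT (NOT e OR d) OR c
≡ ((a OR b) AND NOT c) OR NOT (NOT e OR d) OR c
≡ ((a OR b) AND NOT c) OR (NOT NOT e AND NOT d) OR c
≡ ((a OR b) AND NOT c) OR (e AND NOT d) OR c
≡ (a AND NOT c) OR (b AND NOT c) OR (e AND NOT d) OR c

(a AND NOT c) OR (b AND NOT c) OR (e AND NOT d) OR c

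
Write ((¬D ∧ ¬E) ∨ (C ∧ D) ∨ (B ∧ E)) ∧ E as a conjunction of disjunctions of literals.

((¬D ∧ ¬E) ∨ (C ∧ D) ∨ (B ∧ E)) ∧ E
≡ (¬D ∨ C ∨ B) ∧ (¬D ∨ C ∨ E) ∧ (¬D ∨ D ∨ B) ∧ (¬D ∨ D ∨ E) ∧ (¬E ∨ C ∨ B) ∧ (¬E ∨ C ∨ E) ∧ (¬E ∨ D ∨ B) ∧ (¬E ∨ D ∨ E) ∧ E   — distribute ∨ over ∧
≡ (¬D ∨ C ∨ B) ∧ (¬E ∨ C ∨ B) ∧ (¬E ∨ D ∨ B) ∧ E   — simplify

(¬D ∨ C ∨ B) ∧ (¬E ∨ C ∨ B) ∧ (¬E ∨ D ∨ B) ∧ E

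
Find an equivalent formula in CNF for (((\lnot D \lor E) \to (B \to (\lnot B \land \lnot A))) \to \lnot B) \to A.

(D \lor \lnot B \lor A) \land (\lnot E \lor \lnot B \lor A) \land (B \lor A)

(((\lnot D \lor E) \to (B \to (\lnot B \land \lnot A))) \to \lnot B) \to A
⇔ \lnot (((\lnot D \lor E) \to (B \to (\lnot B \land \lnot A))) \to \lnot B) \lor A   [eliminate \to]
⇔ \lnot (\lnot ((\lnot D \lor E) \to (B \to (\lnot B \land \lnot A))) \lor \lnot B) \lor A   [eliminate \to]
⇔ \lnot (\lnot (\lnot (\lnot D \lor E) \lor (B \to (\lnot B \land \lnot A))) \lor \lnot B) \lor A   [eliminate \to]
⇔ \lnot (\lnot (\lnot (\lnot D \lor E) \lor \lnot B \lor (\lnot B \land \lnot A)) \lor \lnot B) \lor A   [eliminate \to]
⇔ (\lnot \lnot (\lnot (\lnot D \lor E) \lor \lnot B \lor (\lnot B \land \lnot A)) \land \lnot \lnot B) \lor A   [De Morgan]
⇔ ((\lnot (\lnot D \lor E) \lor \lnot B \lor (\lnot B \land \lnot A)) \land \lnot \lnot B) \lor A   [double negation]
⇔ (((\lnot \lnot D \land \lnot E) \lor \lnot B \lor (\lnot B \land \lnot A)) \land \lnot \lnot B) \lor A   [De Morgan]
⇔ (((D \land \lnot E) \lor \lnot B \lor (\lnot B \land \lnot A)) \land \lnot \lnot B) \lor A   [double negation]
⇔ (((D \land \lnot E) \lor \lnot B \lor (\lnot B \land \lnot A)) \land B) \lor A   [double negation]
⇔ (D \lor \lnot B \lor \lnot B \lor A) \land (D \lor \lnot B \lor \lnot A \lor A) \land (\lnot E \lor \lnot B \lor \lnot B \lor A) \land (\lnot E \lor \lnot B \lor \lnot A \lor A) \land (B \lor A)   [distribute \lor over \land]
⇔ (D \lor \lnot B \lor A) \land (\lnot E \lor \lnot B \lor A) \land (B \lor A)   [simplify]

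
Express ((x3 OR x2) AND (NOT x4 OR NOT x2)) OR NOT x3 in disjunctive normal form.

(x3 AND NOT x4) OR (x3 AND NOT x2) OR (x2 AND NOT x4) OR NOT x3

((x3 OR x2) AND (NOT x4 OR NOT x2)) OR NOT x3
⇔ (x3 AND NOT x4) OR (x3 AND NOT x2) OR (x2 AND NOT x4) OR (x2 AND NOT x2) OR NOT x3   [distribute AND over OR]
⇔ (x3 AND NOT x4) OR (x3 AND NOT x2) OR (x2 AND NOT x4) OR NOT x3   [simplify]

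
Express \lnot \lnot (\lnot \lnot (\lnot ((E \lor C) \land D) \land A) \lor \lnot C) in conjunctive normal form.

(\lnot C \lor \lnot D) \land (A \lor \lnot C)

\lnot \lnot (\lnot \lnot (\lnot ((E \lor C) \land D) \land A) \lor \lnot C)
≡ \lnot \lnot (\lnot ((E \lor C) \land D) \land A) \lor \lnot C
≡ (\lnot ((E \lor C) \land D) \land A) \lor \lnot C
≡ ((\lnot (E \lor C) \lor \lnot D) \land A) \lor \lnot C
≡ (((\lnot E \land \lnot C) \lor \lnot D) \land A) \lor \lnot C
≡ (\lnot E \lor \lnot D \lor \lnot C) \land (\lnot C \lor \lnot D \lor \lnot C) \land (A \lor \lnot C)
≡ (\lnot C \lor \lnot D) \land (A \lor \lnot C)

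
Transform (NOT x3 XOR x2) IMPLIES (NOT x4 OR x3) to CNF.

(NOT x3 XOR x2) IMPLIES (NOT x4 OR x3)
= NOT (NOT x3 XOR x2) OR NOT x4 OR x3   [eliminate IMPLIES]
= NOT ((NOT x3 OR x2) AND NOT (NOT x3 AND x2)) OR NOT x4 OR x3   [expand XOR]
= NOT (NOT x3 OR x2) OR NOT NOT (NOT x3 AND x2) OR NOT x4 OR x3   [De Morgan]
= (NOT NOT x3 AND NOT x2) OR NOT NOT (NOT x3 AND x2) OR NOT x4 OR x3   [De Morgan]
= (x3 AND NOT x2) OR NOT NOT (NOT x3 AND x2) OR NOT x4 OR x3   [double negation]
= (x3 AND NOT x2) OR (NOT x3 AND x2) OR NOT x4 OR x3   [double negation]
= (x3 OR NOT x3 OR NOT x4 OR x3) AND (x3 OR x2 OR NOT x4 OR x3) AND (NOT x2 OR NOT x3 OR NOT x4 OR x3) AND (NOT x2 OR x2 OR NOT x4 OR x3)   [distribute OR over AND]
= x3 OR x2 OR NOT x4   [simplify]

x3 OR x2 OR NOT x4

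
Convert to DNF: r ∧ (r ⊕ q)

r ∧ (r ⊕ q)
≡ r ∧ ((r ∧ ¬q) ∨ (¬r ∧ q))   — expand ⊕
≡ (r ∧ r ∧ ¬q) ∨ (r ∧ ¬r ∧ q)   — distribute ∧ over ∨
≡ r ∧ ¬q   — simplify

r ∧ ¬q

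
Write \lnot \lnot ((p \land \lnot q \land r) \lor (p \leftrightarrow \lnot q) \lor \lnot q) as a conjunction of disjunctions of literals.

\lnot \lnot ((p \land \lnot q \land r) \lor (p \leftrightarrow \lnot q) \lor \lnot q)
= \lnot \lnot ((p \land \lnot q \land r) \lor ((p \to \lnot q) \land (\lnot q \to p)) \lor \lnot q)   — eliminate \leftrightarrow
= \lnot \lnot ((p \land \lnot q \land r) \lor ((\lnot p \lor \lnot q) \land (\lnot q \to p)) \lor \lnot q)   — eliminate \to
= \lnot \lnot ((p \land \lnot q \land r) \lor ((\lnot p \lor \lnot q) \land (\lnot \lnot q \lor p)) \lor \lnot q)   — eliminate \to
= (p \land \lnot q \land r) \lor ((\lnot p \lor \lnot q) \land (\lnot \lnot q \lor p)) \lor \lnot q   — double negation
= (p \land \lnot q \land r) \lor ((\lnot p \lor \lnot q) \land (q \lor p)) \lor \lnot q   — double negation
= (p \lor \lnot p \lor \lnot q \lor \lnot q) \land (p \lor q \lor p \lor \lnot q) \land (\lnot q \lor \lnot p \lor \lnot q \lor \lnot q) \land (\lnot q \lor q \lor p \lor \lnot q) \land (r \lor \lnot p \lor \lnot q \lor \lnot q) \land (r \lor q \lor p \lor \lnot q)   — distribute \lor over \land
= \lnot q \lor \lnot p   — simplify

\lnot q \lor \lnot p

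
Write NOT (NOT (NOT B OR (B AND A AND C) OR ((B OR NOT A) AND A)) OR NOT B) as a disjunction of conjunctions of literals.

NOT (NOT (NOT B OR (B AND A AND C) OR ((B OR NOT A) AND A)) OR NOT B)
≡ NOT NOT (NOT B OR (B AND A AND C) OR ((B OR NOT A) AND A)) AND NOT NOT B   (De Morgan)
≡ (NOT B OR (B AND A AND C) OR ((B OR NOT A) AND A)) AND NOT NOT B   (double negation)
≡ (NOT B OR (B AND A AND C) OR ((B OR NOT A) AND A)) AND B   (double negation)
≡ (NOT B AND B) OR (B AND A AND C AND B) OR (B AND A AND B) OR (NOT A AND A AND B)   (distribute AND over OR)
≡ B AND A   (simplify)

B AND A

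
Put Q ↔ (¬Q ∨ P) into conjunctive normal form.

(¬Q ∨ P) ∧ Q

Q ↔ (¬Q ∨ P)
≡ (Q → (¬Q ∨ P)) ∧ ((¬Q ∨ P) → Q)   — eliminate ↔
≡ (¬Q ∨ ¬Q ∨ P) ∧ ((¬Q ∨ P) → Q)   — eliminate →
≡ (¬Q ∨ ¬Q ∨ P) ∧ (¬(¬Q ∨ P) ∨ Q)   — eliminate →
≡ (¬Q ∨ ¬Q ∨ P) ∧ ((¬¬Q ∧ ¬P) ∨ Q)   — De Morgan
≡ (¬Q ∨ ¬Q ∨ P) ∧ ((Q ∧ ¬P) ∨ Q)   — double negation
≡ (¬Q ∨ ¬Q ∨ P) ∧ (Q ∨ Q) ∧ (¬P ∨ Q)   — distribute ∨ over ∧
≡ (¬Q ∨ P) ∧ Q   — simplify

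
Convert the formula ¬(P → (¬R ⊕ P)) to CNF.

P ∧ (¬P ∨ ¬R)

¬(P → (¬R ⊕ P))
⇔ ¬(¬P ∨ (¬R ⊕ P))
⇔ ¬(¬P ∨ ((¬R ∨ P) ∧ ¬(¬R ∧ P)))
⇔ ¬¬P ∧ ¬((¬R ∨ P) ∧ ¬(¬R ∧ P))
⇔ P ∧ ¬((¬R ∨ P) ∧ ¬(¬R ∧ P))
⇔ P ∧ (¬(¬R ∨ P) ∨ ¬¬(¬R ∧ P))
⇔ P ∧ ((¬¬R ∧ ¬P) ∨ ¬¬(¬R ∧ P))
⇔ P ∧ ((R ∧ ¬P) ∨ ¬¬(¬R ∧ P))
⇔ P ∧ ((R ∧ ¬P) ∨ (¬R ∧ P))
⇔ P ∧ (R ∨ ¬R) ∧ (R ∨ P) ∧ (¬P ∨ ¬R) ∧ (¬P ∨ P)
⇔ P ∧ (¬P ∨ ¬R)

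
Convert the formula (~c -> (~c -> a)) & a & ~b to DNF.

(~c -> (~c -> a)) & a & ~b
⇔ (~~c | (~c -> a)) & a & ~b   [eliminate ->]
⇔ (~~c | ~~c | a) & a & ~b   [eliminate ->]
⇔ (c | ~~c | a) & a & ~b   [double negation]
⇔ (c | c | a) & a & ~b   [double negation]
⇔ (c & a & ~b) | (c & a & ~b) | (a & a & ~b)   [distribute & over |]
⇔ a & ~b   [simplify]

a & ~b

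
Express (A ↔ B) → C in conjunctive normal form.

(A ∨ B ∨ C) ∧ (¬B ∨ ¬A ∨ C)

(A ↔ B) → C
⇔ ¬(A ↔ B) ∨ C   [eliminate →]
⇔ ¬((A → B) ∧ (B → A)) ∨ C   [eliminate ↔]
⇔ ¬((¬A ∨ B) ∧ (B → A)) ∨ C   [eliminate →]
⇔ ¬((¬A ∨ B) ∧ (¬B ∨ A)) ∨ C   [eliminate →]
⇔ ¬(¬A ∨ B) ∨ ¬(¬B ∨ A) ∨ C   [De Morgan]
⇔ (¬¬A ∧ ¬B) ∨ ¬(¬B ∨ A) ∨ C   [De Morgan]
⇔ (A ∧ ¬B) ∨ ¬(¬B ∨ A) ∨ C   [double negation]
⇔ (A ∧ ¬B) ∨ (¬¬B ∧ ¬A) ∨ C   [De Morgan]
⇔ (A ∧ ¬B) ∨ (B ∧ ¬A) ∨ C   [double negation]
⇔ (A ∨ B ∨ C) ∧ (A ∨ ¬A ∨ C) ∧ (¬B ∨ B ∨ C) ∧ (¬B ∨ ¬A ∨ C)   [distribute ∨ over ∧]
⇔ (A ∨ B ∨ C) ∧ (¬B ∨ ¬A ∨ C)   [simplify]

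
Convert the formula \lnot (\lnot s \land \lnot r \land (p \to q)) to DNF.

s \lor r \lor (p \land \lnot q)

\lnot (\lnot s \land \lnot r \land (p \to q))
⇔ \lnot (\lnot s \land \lnot r \land (\lnot p \lor q))   [eliminate \to]
⇔ \lnot \lnot s \lor \lnot \lnot r \lor \lnot (\lnot p \lor q)   [De Morgan]
⇔ s \lor \lnot \lnot r \lor \lnot (\lnot p \lor q)   [double negation]
⇔ s \lor r \lor \lnot (\lnot p \lor q)   [double negation]
⇔ s \lor r \lor (\lnot \lnot p \land \lnot q)   [De Morgan]
⇔ s \lor r \lor (p \land \lnot q)   [double negation]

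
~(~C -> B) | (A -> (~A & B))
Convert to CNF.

(~C | ~A) & (~B | ~A)

~(~C -> B) | (A -> (~A & B))
≡ ~(~~C | B) | (A -> (~A & B))   [eliminate ->]
≡ ~(~~C | B) | ~A | (~A & B)   [eliminate ->]
≡ (~~~C & ~B) | ~A | (~A & B)   [De Morgan]
≡ (~C & ~B) | ~A | (~A & B)   [double negation]
≡ (~C | ~A | ~A) & (~C | ~A | B) & (~B | ~A | ~A) & (~B | ~A | B)   [distribute | over &]
≡ (~C | ~A) & (~B | ~A)   [simplify]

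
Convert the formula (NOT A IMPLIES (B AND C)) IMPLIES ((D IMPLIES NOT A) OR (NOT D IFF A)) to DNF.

NOT D OR NOT A

(NOT A IMPLIES (B AND C)) IMPLIES ((D IMPLIES NOT A) OR (NOT D IFF A))
= NOT (NOT A IMPLIES (B AND C)) OR (D IMPLIES NOT A) OR (NOT D IFF A)   [eliminate IMPLIES]
= NOT (NOT NOT A OR (B AND C)) OR (D IMPLIES NOT A) OR (NOT D IFF A)   [eliminate IMPLIES]
= NOT (NOT NOT A OR (B AND C)) OR NOT D OR NOT A OR (NOT D IFF A)   [eliminate IMPLIES]
= NOT (NOT NOT A OR (B AND C)) OR NOT D OR NOT A OR ((NOT D IMPLIES A) AND (A IMPLIES NOT D))   [eliminate IFF]
= NOT (NOT NOT A OR (B AND C)) OR NOT D OR NOT A OR ((NOT NOT D OR A) AND (A IMPLIES NOT D))   [eliminate IMPLIES]
= NOT (NOT NOT A OR (B AND C)) OR NOT D OR NOT A OR ((NOT NOT D OR A) AND (NOT A OR NOT D))   [eliminate IMPLIES]
= (NOT NOT NOT A AND NOT (B AND C)) OR NOT D OR NOT A OR ((NOT NOT D OR A) AND (NOT A OR NOT D))   [De Morgan]
= (NOT A AND NOT (B AND C)) OR NOT D OR NOT A OR ((NOT NOT D OR A) AND (NOT A OR NOT D))   [double negation]
= (NOT A AND (NOT B OR NOT C)) OR NOT D OR NOT A OR ((NOT NOT D OR A) AND (NOT A OR NOT D))   [De Morgan]
= (NOT A AND (NOT B OR NOT C)) OR NOT D OR NOT A OR ((D OR A) AND (NOT A OR NOT D))   [double negation]
= (NOT A AND NOT B) OR (NOT A AND NOT C) OR NOT D OR NOT A OR (D AND NOT A) OR (D AND NOT D) OR (A AND NOT A) OR (A AND NOT D)   [distribute AND over OR]
= NOT D OR NOT A   [simplify]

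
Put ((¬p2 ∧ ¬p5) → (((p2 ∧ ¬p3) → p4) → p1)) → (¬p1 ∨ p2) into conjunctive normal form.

((¬p2 ∧ ¬p5) → (((p2 ∧ ¬p3) → p4) → p1)) → (¬p1 ∨ p2)
≡ ¬((¬p2 ∧ ¬p5) → (((p2 ∧ ¬p3) → p4) → p1)) ∨ ¬p1 ∨ p2
≡ ¬(¬(¬p2 ∧ ¬p5) ∨ (((p2 ∧ ¬p3) → p4) → p1)) ∨ ¬p1 ∨ p2
≡ ¬(¬(¬p2 ∧ ¬p5) ∨ ¬((p2 ∧ ¬p3) → p4) ∨ p1) ∨ ¬p1 ∨ p2
≡ ¬(¬(¬p2 ∧ ¬p5) ∨ ¬(¬(p2 ∧ ¬p3) ∨ p4) ∨ p1) ∨ ¬p1 ∨ p2
≡ (¬¬(¬p2 ∧ ¬p5) ∧ ¬¬(¬(p2 ∧ ¬p3) ∨ p4) ∧ ¬p1) ∨ ¬p1 ∨ p2
≡ (¬p2 ∧ ¬p5 ∧ ¬¬(¬(p2 ∧ ¬p3) ∨ p4) ∧ ¬p1) ∨ ¬p1 ∨ p2
≡ (¬p2 ∧ ¬p5 ∧ (¬(p2 ∧ ¬p3) ∨ p4) ∧ ¬p1) ∨ ¬p1 ∨ p2
≡ (¬p2 ∧ ¬p5 ∧ (¬p2 ∨ ¬¬p3 ∨ p4) ∧ ¬p1) ∨ ¬p1 ∨ p2
≡ (¬p2 ∧ ¬p5 ∧ (¬p2 ∨ p3 ∨ p4) ∧ ¬p1) ∨ ¬p1 ∨ p2
≡ (¬p2 ∨ ¬p1 ∨ p2) ∧ (¬p5 ∨ ¬p1 ∨ p2) ∧ (¬p2 ∨ p3 ∨ p4 ∨ ¬p1 ∨ p2) ∧ (¬p1 ∨ ¬p1 ∨ p2)
≡ ¬p1 ∨ p2

¬p1 ∨ p2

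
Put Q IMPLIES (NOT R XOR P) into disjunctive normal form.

NOT Q OR (NOT R AND NOT P) OR (R AND P)

Q IMPLIES (NOT R XOR P)
⇔ NOT Q OR (NOT R XOR P)   — eliminate IMPLIES
⇔ NOT Q OR (NOT R AND NOT P) OR (NOT NOT R AND P)   — expand XOR
⇔ NOT Q OR (NOT R AND NOT P) OR (R AND P)   — double negation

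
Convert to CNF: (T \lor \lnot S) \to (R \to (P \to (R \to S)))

(T \lor \lnot S) \to (R \to (P \to (R \to S)))
≡ \lnot (T \lor \lnot S) \lor (R \to (P \to (R \to S)))   [eliminate \to]
≡ \lnot (T \lor \lnot S) \lor \lnot R \lor (P \to (R \to S))   [eliminate \to]
≡ \lnot (T \lor \lnot S) \lor \lnot R \lor \lnot P \lor (R \to S)   [eliminate \to]
≡ \lnot (T \lor \lnot S) \lor \lnot R \lor \lnot P \lor \lnot R \lor S   [eliminate \to]
≡ (\lnot T \land \lnot \lnot S) \lor \lnot R \lor \lnot P \lor \lnot R \lor S   [De Morgan]
≡ (\lnot T \land S) \lor \lnot R \lor \lnot P \lor \lnot R \lor S   [double negation]
≡ (\lnot T \lor \lnot R \lor \lnot P \lor \lnot R \lor S) \land (S \lor \lnot R \lor \lnot P \lor \lnot R \lor S)   [distribute \lor over \land]
≡ S \lor \lnot R \lor \lnot P   [simplify]

S \lor \lnot R \lor \lnot P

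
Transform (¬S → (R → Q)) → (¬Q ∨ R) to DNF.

(¬S → (R → Q)) → (¬Q ∨ R)
≡ ¬(¬S → (R → Q)) ∨ ¬Q ∨ R   [eliminate →]
≡ ¬(¬¬S ∨ (R → Q)) ∨ ¬Q ∨ R   [eliminate →]
≡ ¬(¬¬S ∨ ¬R ∨ Q) ∨ ¬Q ∨ R   [eliminate →]
≡ (¬¬¬S ∧ ¬¬R ∧ ¬Q) ∨ ¬Q ∨ R   [De Morgan]
≡ (¬S ∧ ¬¬R ∧ ¬Q) ∨ ¬Q ∨ R   [double negation]
≡ (¬S ∧ R ∧ ¬Q) ∨ ¬Q ∨ R   [double negation]
≡ ¬Q ∨ R   [simplify]

¬Q ∨ R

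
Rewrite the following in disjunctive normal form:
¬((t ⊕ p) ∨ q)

¬((t ⊕ p) ∨ q)
≡ ¬((t ∧ ¬p) ∨ (¬t ∧ p) ∨ q)   (expand ⊕)
≡ ¬(t ∧ ¬p) ∧ ¬(¬t ∧ p) ∧ ¬q   (De Morgan)
≡ (¬t ∨ ¬¬p) ∧ ¬(¬t ∧ p) ∧ ¬q   (De Morgan)
≡ (¬t ∨ p) ∧ ¬(¬t ∧ p) ∧ ¬q   (double negation)
≡ (¬t ∨ p) ∧ (¬¬t ∨ ¬p) ∧ ¬q   (De Morgan)
≡ (¬t ∨ p) ∧ (t ∨ ¬p) ∧ ¬q   (double negation)
≡ (¬t ∧ t ∧ ¬q) ∨ (¬t ∧ ¬p ∧ ¬q) ∨ (p ∧ t ∧ ¬q) ∨ (p ∧ ¬p ∧ ¬q)   (distribute ∧ over ∨)
≡ (¬t ∧ ¬p ∧ ¬q) ∨ (p ∧ t ∧ ¬q)   (simplify)

(¬t ∧ ¬p ∧ ¬q) ∨ (p ∧ t ∧ ¬q)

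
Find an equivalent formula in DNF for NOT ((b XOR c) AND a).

(NOT b AND NOT c) OR (c AND b) OR NOT a

NOT ((b XOR c) AND a)
≡ NOT (((b AND NOT c) OR (NOT b AND c)) AND a)   [expand XOR]
≡ NOT ((b AND NOT c) OR (NOT b AND c)) OR NOT a   [De Morgan]
≡ (NOT (b AND NOT c) AND NOT (NOT b AND c)) OR NOT a   [De Morgan]
≡ ((NOT b OR NOT NOT c) AND NOT (NOT b AND c)) OR NOT a   [De Morgan]
≡ ((NOT b OR c) AND NOT (NOT b AND c)) OR NOT a   [double negation]
≡ ((NOT b OR c) AND (NOT NOT b OR NOT c)) OR NOT a   [De Morgan]
≡ ((NOT b OR c) AND (b OR NOT c)) OR NOT a   [double negation]
≡ (NOT b AND b) OR (NOT b AND NOT c) OR (c AND b) OR (c AND NOT c) OR NOT a   [distribute AND over OR]
≡ (NOT b AND NOT c) OR (c AND b) OR NOT a   [simplify]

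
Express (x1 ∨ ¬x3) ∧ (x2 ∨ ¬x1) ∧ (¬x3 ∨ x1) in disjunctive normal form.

(x1 ∨ ¬x3) ∧ (x2 ∨ ¬x1) ∧ (¬x3 ∨ x1)
= x1 ∧ x2 ∧ ¬x3 ∨ x1 ∧ x2 ∧ x1 ∨ x1 ∧ ¬x1 ∧ ¬x3 ∨ x1 ∧ ¬x1 ∧ x1 ∨ ¬x3 ∧ x2 ∧ ¬x3 ∨ ¬x3 ∧ x2 ∧ x1 ∨ ¬x3 ∧ ¬x1 ∧ ¬x3 ∨ ¬x3 ∧ ¬x1 ∧ x1
= x1 ∧ x2 ∨ ¬x3 ∧ x2 ∨ ¬x3 ∧ ¬x1

x1 ∧ x2 ∨ ¬x3 ∧ x2 ∨ ¬x3 ∧ ¬x1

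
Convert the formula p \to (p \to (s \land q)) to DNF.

\lnot p \lor (s \land q)

p \to (p \to (s \land q))
≡ \lnot p \lor (p \to (s \land q))   [eliminate \to]
≡ \lnot p \lor \lnot p \lor (s \land q)   [eliminate \to]
≡ \lnot p \lor (s \land q)   [simplify]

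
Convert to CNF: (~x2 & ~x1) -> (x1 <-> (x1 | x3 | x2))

x2 | x1 | ~x3

(~x2 & ~x1) -> (x1 <-> (x1 | x3 | x2))
⇔ ~(~x2 & ~x1) | (x1 <-> (x1 | x3 | x2))
⇔ ~(~x2 & ~x1) | ((x1 -> (x1 | x3 | x2)) & ((x1 | x3 | x2) -> x1))
⇔ ~(~x2 & ~x1) | ((~x1 | x1 | x3 | x2) & ((x1 | x3 | x2) -> x1))
⇔ ~(~x2 & ~x1) | ((~x1 | x1 | x3 | x2) & (~(x1 | x3 | x2) | x1))
⇔ ~~x2 | ~~x1 | ((~x1 | x1 | x3 | x2) & (~(x1 | x3 | x2) | x1))
⇔ x2 | ~~x1 | ((~x1 | x1 | x3 | x2) & (~(x1 | x3 | x2) | x1))
⇔ x2 | x1 | ((~x1 | x1 | x3 | x2) & (~(x1 | x3 | x2) | x1))
⇔ x2 | x1 | ((~x1 | x1 | x3 | x2) & ((~x1 & ~x3 & ~x2) | x1))
⇔ (x2 | x1 | ~x1 | x1 | x3 | x2) & (x2 | x1 | ~x1 | x1) & (x2 | x1 | ~x3 | x1) & (x2 | x1 | ~x2 | x1)
⇔ x2 | x1 | ~x3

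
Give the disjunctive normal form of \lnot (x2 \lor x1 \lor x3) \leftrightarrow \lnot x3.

x3 \lor (\lnot x3 \land \lnot x2 \land \lnot x1)

\lnot (x2 \lor x1 \lor x3) \leftrightarrow \lnot x3
≡ (\lnot (x2 \lor x1 \lor x3) \to \lnot x3) \land (\lnot x3 \to \lnot (x2 \lor x1 \lor x3))   [eliminate \leftrightarrow]
≡ (\lnot \lnot (x2 \lor x1 \lor x3) \lor \lnot x3) \land (\lnot x3 \to \lnot (x2 \lor x1 \lor x3))   [eliminate \to]
≡ (\lnot \lnot (x2 \lor x1 \lor x3) \lor \lnot x3) \land (\lnot \lnot x3 \lor \lnot (x2 \lor x1 \lor x3))   [eliminate \to]
≡ (x2 \lor x1 \lor x3 \lor \lnot x3) \land (\lnot \lnot x3 \lor \lnot (x2 \lor x1 \lor x3))   [double negation]
≡ (x2 \lor x1 \lor x3 \lor \lnot x3) \land (x3 \lor \lnot (x2 \lor x1 \lor x3))   [double negation]
≡ (x2 \lor x1 \lor x3 \lor \lnot x3) \land (x3 \lor (\lnot x2 \land \lnot x1 \land \lnot x3))   [De Morgan]
≡ (x2 \land x3) \lor (x2 \land \lnot x2 \land \lnot x1 \land \lnot x3) \lor (x1 \land x3) \lor (x1 \land \lnot x2 \land \lnot x1 \land \lnot x3) \lor (x3 \land x3) \lor (x3 \land \lnot x2 \land \lnot x1 \land \lnot x3) \lor (\lnot x3 \land x3) \lor (\lnot x3 \land \lnot x2 \land \lnot x1 \land \lnot x3)   [distribute \land over \lor]
≡ x3 \lor (\lnot x3 \land \lnot x2 \land \lnot x1)   [simplify]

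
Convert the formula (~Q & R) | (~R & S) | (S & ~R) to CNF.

(~Q | ~R) & (~Q | S) & (R | S)

(~Q & R) | (~R & S) | (S & ~R)
≡ (~Q | ~R | S) & (~Q | ~R | ~R) & (~Q | S | S) & (~Q | S | ~R) & (R | ~R | S) & (R | ~R | ~R) & (R | S | S) & (R | S | ~R)   — distribute | over &
≡ (~Q | ~R) & (~Q | S) & (R | S)   — simplify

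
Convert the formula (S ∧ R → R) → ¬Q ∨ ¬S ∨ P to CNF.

(R ∨ ¬Q ∨ ¬S ∨ P) ∧ (¬R ∨ ¬Q ∨ ¬S ∨ P)

(S ∧ R → R) → ¬Q ∨ ¬S ∨ P
= ¬(S ∧ R → R) ∨ ¬Q ∨ ¬S ∨ P   (eliminate →)
= ¬(¬(S ∧ R) ∨ R) ∨ ¬Q ∨ ¬S ∨ P   (eliminate →)
= ¬¬(S ∧ R) ∧ ¬R ∨ ¬Q ∨ ¬S ∨ P   (De Morgan)
= S ∧ R ∧ ¬R ∨ ¬Q ∨ ¬S ∨ P   (double negation)
= (S ∨ ¬Q ∨ ¬S ∨ P) ∧ (R ∨ ¬Q ∨ ¬S ∨ P) ∧ (¬R ∨ ¬Q ∨ ¬S ∨ P)   (distribute ∨ over ∧)
= (R ∨ ¬Q ∨ ¬S ∨ P) ∧ (¬R ∨ ¬Q ∨ ¬S ∨ P)   (simplify)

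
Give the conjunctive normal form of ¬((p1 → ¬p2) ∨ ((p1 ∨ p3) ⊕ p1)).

¬((p1 → ¬p2) ∨ ((p1 ∨ p3) ⊕ p1))
= ¬(¬p1 ∨ ¬p2 ∨ ((p1 ∨ p3) ⊕ p1))   — eliminate →
= ¬(¬p1 ∨ ¬p2 ∨ (p1 ∨ p3 ∨ p1) ∧ ¬((p1 ∨ p3) ∧ p1))   — expand ⊕
= ¬¬p1 ∧ ¬¬p2 ∧ ¬((p1 ∨ p3 ∨ p1) ∧ ¬((p1 ∨ p3) ∧ p1))   — De Morgan
= p1 ∧ ¬¬p2 ∧ ¬((p1 ∨ p3 ∨ p1) ∧ ¬((p1 ∨ p3) ∧ p1))   — double negation
= p1 ∧ p2 ∧ ¬((p1 ∨ p3 ∨ p1) ∧ ¬((p1 ∨ p3) ∧ p1))   — double negation
= p1 ∧ p2 ∧ (¬(p1 ∨ p3 ∨ p1) ∨ ¬¬((p1 ∨ p3) ∧ p1))   — De Morgan
= p1 ∧ p2 ∧ (¬p1 ∧ ¬p3 ∧ ¬p1 ∨ ¬¬((p1 ∨ p3) ∧ p1))   — De Morgan
= p1 ∧ p2 ∧ (¬p1 ∧ ¬p3 ∧ ¬p1 ∨ (p1 ∨ p3) ∧ p1)   — double negation
= p1 ∧ p2 ∧ (¬p1 ∨ p1 ∨ p3) ∧ (¬p1 ∨ p1) ∧ (¬p3 ∨ p1 ∨ p3) ∧ (¬p3 ∨ p1) ∧ (¬p1 ∨ p1 ∨ p3) ∧ (¬p1 ∨ p1)   — distribute ∨ over ∧
= p1 ∧ p2   — simplify

p1 ∧ p2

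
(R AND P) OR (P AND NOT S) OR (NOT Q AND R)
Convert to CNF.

(R AND P) OR (P AND NOT S) OR (NOT Q AND R)
≡ (R OR P OR NOT Q) AND (R OR P OR R) AND (R OR NOT S OR NOT Q) AND (R OR NOT S OR R) AND (P OR P OR NOT Q) AND (P OR P OR R) AND (P OR NOT S OR NOT Q) AND (P OR NOT S OR R)   — distribute OR over AND
≡ (R OR P) AND (R OR NOT S) AND (P OR NOT Q)   — simplify

(R OR P) AND (R OR NOT S) AND (P OR NOT Q)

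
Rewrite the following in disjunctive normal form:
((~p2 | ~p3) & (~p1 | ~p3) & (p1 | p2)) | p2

((~p2 | ~p3) & (~p1 | ~p3) & (p1 | p2)) | p2
≡ (~p2 & ~p1 & p1) | (~p2 & ~p1 & p2) | (~p2 & ~p3 & p1) | (~p2 & ~p3 & p2) | (~p3 & ~p1 & p1) | (~p3 & ~p1 & p2) | (~p3 & ~p3 & p1) | (~p3 & ~p3 & p2) | p2   — distribute & over |
≡ (~p3 & p1) | p2   — simplify

(~p3 & p1) | p2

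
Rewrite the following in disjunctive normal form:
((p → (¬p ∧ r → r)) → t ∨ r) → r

((p → (¬p ∧ r → r)) → t ∨ r) → r
= ¬((p → (¬p ∧ r → r)) → t ∨ r) ∨ r   (eliminate →)
= ¬(¬(p → (¬p ∧ r → r)) ∨ t ∨ r) ∨ r   (eliminate →)
= ¬(¬(¬p ∨ (¬p ∧ r → r)) ∨ t ∨ r) ∨ r   (eliminate →)
= ¬(¬(¬p ∨ ¬(¬p ∧ r) ∨ r) ∨ t ∨ r) ∨ r   (eliminate →)
= ¬¬(¬p ∨ ¬(¬p ∧ r) ∨ r) ∧ ¬t ∧ ¬r ∨ r   (De Morgan)
= (¬p ∨ ¬(¬p ∧ r) ∨ r) ∧ ¬t ∧ ¬r ∨ r   (double negation)
= (¬p ∨ ¬¬p ∨ ¬r ∨ r) ∧ ¬t ∧ ¬r ∨ r   (De Morgan)
= (¬p ∨ p ∨ ¬r ∨ r) ∧ ¬t ∧ ¬r ∨ r   (double negation)
= ¬p ∧ ¬t ∧ ¬r ∨ p ∧ ¬t ∧ ¬r ∨ ¬r ∧ ¬t ∧ ¬r ∨ r ∧ ¬t ∧ ¬r ∨ r   (distribute ∧ over ∨)
= ¬r ∧ ¬t ∨ r   (simplify)

¬r ∧ ¬t ∨ r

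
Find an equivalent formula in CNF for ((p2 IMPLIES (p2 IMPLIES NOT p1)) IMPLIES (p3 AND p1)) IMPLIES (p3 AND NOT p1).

((p2 IMPLIES (p2 IMPLIES NOT p1)) IMPLIES (p3 AND p1)) IMPLIES (p3 AND NOT p1)
⇔ NOT ((p2 IMPLIES (p2 IMPLIES NOT p1)) IMPLIES (p3 AND p1)) OR (p3 AND NOT p1)   [eliminate IMPLIES]
⇔ NOT (NOT (p2 IMPLIES (p2 IMPLIES NOT p1)) OR (p3 AND p1)) OR (p3 AND NOT p1)   [eliminate IMPLIES]
⇔ NOT (NOT (NOT p2 OR (p2 IMPLIES NOT p1)) OR (p3 AND p1)) OR (p3 AND NOT p1)   [eliminate IMPLIES]
⇔ NOT (NOT (NOT p2 OR NOT p2 OR NOT p1) OR (p3 AND p1)) OR (p3 AND NOT p1)   [eliminate IMPLIES]
⇔ (NOT NOT (NOT p2 OR NOT p2 OR NOT p1) AND NOT (p3 AND p1)) OR (p3 AND NOT p1)   [De Morgan]
⇔ ((NOT p2 OR NOT p2 OR NOT p1) AND NOT (p3 AND p1)) OR (p3 AND NOT p1)   [double negation]
⇔ ((NOT p2 OR NOT p2 OR NOT p1) AND (NOT p3 OR NOT p1)) OR (p3 AND NOT p1)   [De Morgan]
⇔ (NOT p2 OR NOT p2 OR NOT p1 OR p3) AND (NOT p2 OR NOT p2 OR NOT p1 OR NOT p1) AND (NOT p3 OR NOT p1 OR p3) AND (NOT p3 OR NOT p1 OR NOT p1)   [distribute OR over AND]
⇔ (NOT p2 OR NOT p1) AND (NOT p3 OR NOT p1)   [simplify]

(NOT p2 OR NOT p1) AND (NOT p3 OR NOT p1)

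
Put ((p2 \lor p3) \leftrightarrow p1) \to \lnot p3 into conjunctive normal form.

((p2 \lor p3) \leftrightarrow p1) \to \lnot p3
≡ \lnot ((p2 \lor p3) \leftrightarrow p1) \lor \lnot p3
≡ \lnot (((p2 \lor p3) \to p1) \land (p1 \to (p2 \lor p3))) \lor \lnot p3
≡ \lnot ((\lnot (p2 \lor p3) \lor p1) \land (p1 \to (p2 \lor p3))) \lor \lnot p3
≡ \lnot ((\lnot (p2 \lor p3) \lor p1) \land (\lnot p1 \lor p2 \lor p3)) \lor \lnot p3
≡ \lnot (\lnot (p2 \lor p3) \lor p1) \lor \lnot (\lnot p1 \lor p2 \lor p3) \lor \lnot p3
≡ (\lnot \lnot (p2 \lor p3) \land \lnot p1) \lor \lnot (\lnot p1 \lor p2 \lor p3) \lor \lnot p3
≡ ((p2 \lor p3) \land \lnot p1) \lor \lnot (\lnot p1 \lor p2 \lor p3) \lor \lnot p3
≡ ((p2 \lor p3) \land \lnot p1) \lor (\lnot \lnot p1 \land \lnot p2 \land \lnot p3) \lor \lnot p3
≡ ((p2 \lor p3) \land \lnot p1) \lor (p1 \land \lnot p2 \land \lnot p3) \lor \lnot p3
≡ (p2 \lor p3 \lor p1 \lor \lnot p3) \land (p2 \lor p3 \lor \lnot p2 \lor \lnot p3) \land (p2 \lor p3 \lor \lnot p3 \lor \lnot p3) \land (\lnot p1 \lor p1 \lor \lnot p3) \land (\lnot p1 \lor \lnot p2 \lor \lnot p3) \land (\lnot p1 \lor \lnot p3 \lor \lnot p3)
≡ \lnot p1 \lor \lnot p3

\lnot p1 \lor \lnot p3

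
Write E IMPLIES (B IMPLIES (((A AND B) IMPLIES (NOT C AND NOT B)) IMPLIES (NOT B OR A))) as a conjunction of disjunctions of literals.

E IMPLIES (B IMPLIES (((A AND B) IMPLIES (NOT C AND NOT B)) IMPLIES (NOT B OR A)))
≡ NOT E OR (B IMPLIES (((A AND B) IMPLIES (NOT C AND NOT B)) IMPLIES (NOT B OR A)))
≡ NOT E OR NOT B OR (((A AND B) IMPLIES (NOT C AND NOT B)) IMPLIES (NOT B OR A))
≡ NOT E OR NOT B OR NOT ((A AND B) IMPLIES (NOT C AND NOT B)) OR NOT B OR A
≡ NOT E OR NOT B OR NOT (NOT (A AND B) OR (NOT C AND NOT B)) OR NOT B OR A
≡ NOT E OR NOT B OR (NOT NOT (A AND B) AND NOT (NOT C AND NOT B)) OR NOT B OR A
≡ NOT E OR NOT B OR (A AND B AND NOT (NOT C AND NOT B)) OR NOT B OR A
≡ NOT E OR NOT B OR (A AND B AND (NOT NOT C OR NOT NOT B)) OR NOT B OR A
≡ NOT E OR NOT B OR (A AND B AND (C OR NOT NOT B)) OR NOT B OR A
≡ NOT E OR NOT B OR (A AND B AND (C OR B)) OR NOT B OR A
≡ (NOT E OR NOT B OR A OR NOT B OR A) AND (NOT E OR NOT B OR B OR NOT B OR A) AND (NOT E OR NOT B OR C OR B OR NOT B OR A)
≡ NOT E OR NOT B OR A

NOT E OR NOT B OR A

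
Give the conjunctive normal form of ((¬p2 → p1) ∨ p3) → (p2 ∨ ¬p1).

¬p1 ∨ p2

((¬p2 → p1) ∨ p3) → (p2 ∨ ¬p1)
≡ ¬((¬p2 → p1) ∨ p3) ∨ p2 ∨ ¬p1   [eliminate →]
≡ ¬(¬¬p2 ∨ p1 ∨ p3) ∨ p2 ∨ ¬p1   [eliminate →]
≡ (¬¬¬p2 ∧ ¬p1 ∧ ¬p3) ∨ p2 ∨ ¬p1   [De Morgan]
≡ (¬p2 ∧ ¬p1 ∧ ¬p3) ∨ p2 ∨ ¬p1   [double negation]
≡ (¬p2 ∨ p2 ∨ ¬p1) ∧ (¬p1 ∨ p2 ∨ ¬p1) ∧ (¬p3 ∨ p2 ∨ ¬p1)   [distribute ∨ over ∧]
≡ ¬p1 ∨ p2   [simplify]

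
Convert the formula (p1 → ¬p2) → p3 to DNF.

(p1 → ¬p2) → p3
≡ ¬(p1 → ¬p2) ∨ p3   (eliminate →)
≡ ¬(¬p1 ∨ ¬p2) ∨ p3   (eliminate →)
≡ (¬¬p1 ∧ ¬¬p2) ∨ p3   (De Morgan)
≡ (p1 ∧ ¬¬p2) ∨ p3   (double negation)
≡ (p1 ∧ p2) ∨ p3   (double negation)

(p1 ∧ p2) ∨ p3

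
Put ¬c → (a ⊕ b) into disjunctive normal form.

¬c → (a ⊕ b)
≡ ¬¬c ∨ (a ⊕ b)   [eliminate →]
≡ ¬¬c ∨ (a ∧ ¬b) ∨ (¬a ∧ b)   [expand ⊕]
≡ c ∨ (a ∧ ¬b) ∨ (¬a ∧ b)   [double negation]

c ∨ (a ∧ ¬b) ∨ (¬a ∧ b)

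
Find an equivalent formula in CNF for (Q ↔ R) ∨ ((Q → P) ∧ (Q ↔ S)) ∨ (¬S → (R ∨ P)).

¬Q ∨ R ∨ P ∨ S

(Q ↔ R) ∨ ((Q → P) ∧ (Q ↔ S)) ∨ (¬S → (R ∨ P))
≡ ((Q → R) ∧ (R → Q)) ∨ ((Q → P) ∧ (Q ↔ S)) ∨ (¬S → (R ∨ P))
≡ ((¬Q ∨ R) ∧ (R → Q)) ∨ ((Q → P) ∧ (Q ↔ S)) ∨ (¬S → (R ∨ P))
≡ ((¬Q ∨ R) ∧ (¬R ∨ Q)) ∨ ((Q → P) ∧ (Q ↔ S)) ∨ (¬S → (R ∨ P))
≡ ((¬Q ∨ R) ∧ (¬R ∨ Q)) ∨ ((¬Q ∨ P) ∧ (Q ↔ S)) ∨ (¬S → (R ∨ P))
≡ ((¬Q ∨ R) ∧ (¬R ∨ Q)) ∨ ((¬Q ∨ P) ∧ (Q → S) ∧ (S → Q)) ∨ (¬S → (R ∨ P))
≡ ((¬Q ∨ R) ∧ (¬R ∨ Q)) ∨ ((¬Q ∨ P) ∧ (¬Q ∨ S) ∧ (S → Q)) ∨ (¬S → (R ∨ P))
≡ ((¬Q ∨ R) ∧ (¬R ∨ Q)) ∨ ((¬Q ∨ P) ∧ (¬Q ∨ S) ∧ (¬S ∨ Q)) ∨ (¬S → (R ∨ P))
≡ ((¬Q ∨ R) ∧ (¬R ∨ Q)) ∨ ((¬Q ∨ P) ∧ (¬Q ∨ S) ∧ (¬S ∨ Q)) ∨ ¬¬S ∨ R ∨ P
≡ ((¬Q ∨ R) ∧ (¬R ∨ Q)) ∨ ((¬Q ∨ P) ∧ (¬Q ∨ S) ∧ (¬S ∨ Q)) ∨ S ∨ R ∨ P
≡ (¬Q ∨ R ∨ ¬Q ∨ P ∨ S ∨ R ∨ P) ∧ (¬Q ∨ R ∨ ¬Q ∨ S ∨ S ∨ R ∨ P) ∧ (¬Q ∨ R ∨ ¬S ∨ Q ∨ S ∨ R ∨ P) ∧ (¬R ∨ Q ∨ ¬Q ∨ P ∨ S ∨ R ∨ P) ∧ (¬R ∨ Q ∨ ¬Q ∨ S ∨ S ∨ R ∨ P) ∧ (¬R ∨ Q ∨ ¬S ∨ Q ∨ S ∨ R ∨ P)
≡ ¬Q ∨ R ∨ P ∨ S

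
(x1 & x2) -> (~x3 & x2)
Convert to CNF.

~x1 | ~x2 | ~x3

(x1 & x2) -> (~x3 & x2)
= ~(x1 & x2) | (~x3 & x2)   [eliminate ->]
= ~x1 | ~x2 | (~x3 & x2)   [De Morgan]
= (~x1 | ~x2 | ~x3) & (~x1 | ~x2 | x2)   [distribute | over &]
= ~x1 | ~x2 | ~x3   [simplify]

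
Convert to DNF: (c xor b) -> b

(~c & ~b) | b

(c xor b) -> b
= ~(c xor b) | b   (eliminate ->)
= ~((c & ~b) | (~c & b)) | b   (expand xor)
= (~(c & ~b) & ~(~c & b)) | b   (De Morgan)
= ((~c | ~~b) & ~(~c & b)) | b   (De Morgan)
= ((~c | b) & ~(~c & b)) | b   (double negation)
= ((~c | b) & (~~c | ~b)) | b   (De Morgan)
= ((~c | b) & (c | ~b)) | b   (double negation)
= (~c & c) | (~c & ~b) | (b & c) | (b & ~b) | b   (distribute & over |)
= (~c & ~b) | b   (simplify)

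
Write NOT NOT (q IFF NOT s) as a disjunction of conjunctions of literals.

(NOT q AND s) OR (NOT s AND q)

NOT NOT (q IFF NOT s)
≡ NOT NOT ((q IMPLIES NOT s) AND (NOT s IMPLIES q))   [eliminate IFF]
≡ NOT NOT ((NOT q OR NOT s) AND (NOT s IMPLIES q))   [eliminate IMPLIES]
≡ NOT NOT ((NOT q OR NOT s) AND (NOT NOT s OR q))   [eliminate IMPLIES]
≡ (NOT q OR NOT s) AND (NOT NOT s OR q)   [double negation]
≡ (NOT q OR NOT s) AND (s OR q)   [double negation]
≡ (NOT q AND s) OR (NOT q AND q) OR (NOT s AND s) OR (NOT s AND q)   [distribute AND over OR]
≡ (NOT q AND s) OR (NOT s AND q)   [simplify]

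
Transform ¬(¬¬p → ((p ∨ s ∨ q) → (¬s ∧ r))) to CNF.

¬(¬¬p → ((p ∨ s ∨ q) → (¬s ∧ r)))
≡ ¬(¬¬¬p ∨ ((p ∨ s ∨ q) → (¬s ∧ r)))   — eliminate →
≡ ¬(¬¬¬p ∨ ¬(p ∨ s ∨ q) ∨ (¬s ∧ r))   — eliminate →
≡ ¬¬¬¬p ∧ ¬¬(p ∨ s ∨ q) ∧ ¬(¬s ∧ r)   — De Morgan
≡ ¬¬p ∧ ¬¬(p ∨ s ∨ q) ∧ ¬(¬s ∧ r)   — double negation
≡ p ∧ ¬¬(p ∨ s ∨ q) ∧ ¬(¬s ∧ r)   — double negation
≡ p ∧ (p ∨ s ∨ q) ∧ ¬(¬s ∧ r)   — double negation
≡ p ∧ (p ∨ s ∨ q) ∧ (¬¬s ∨ ¬r)   — De Morgan
≡ p ∧ (p ∨ s ∨ q) ∧ (s ∨ ¬r)   — double negation
≡ p ∧ (s ∨ ¬r)   — simplify

p ∧ (s ∨ ¬r)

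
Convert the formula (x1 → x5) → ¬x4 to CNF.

(x1 → x5) → ¬x4
≡ ¬(x1 → x5) ∨ ¬x4
≡ ¬(¬x1 ∨ x5) ∨ ¬x4
≡ ¬¬x1 ∧ ¬x5 ∨ ¬x4
≡ x1 ∧ ¬x5 ∨ ¬x4
≡ (x1 ∨ ¬x4) ∧ (¬x5 ∨ ¬x4)

(x1 ∨ ¬x4) ∧ (¬x5 ∨ ¬x4)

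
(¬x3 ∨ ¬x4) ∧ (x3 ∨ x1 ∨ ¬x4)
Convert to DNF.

(¬x3 ∨ ¬x4) ∧ (x3 ∨ x1 ∨ ¬x4)
= (¬x3 ∧ x3) ∨ (¬x3 ∧ x1) ∨ (¬x3 ∧ ¬x4) ∨ (¬x4 ∧ x3) ∨ (¬x4 ∧ x1) ∨ (¬x4 ∧ ¬x4)   [distribute ∧ over ∨]
= (¬x3 ∧ x1) ∨ ¬x4   [simplify]

(¬x3 ∧ x1) ∨ ¬x4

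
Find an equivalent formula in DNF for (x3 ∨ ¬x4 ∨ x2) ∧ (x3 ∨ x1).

x3 ∨ (¬x4 ∧ x1) ∨ (x2 ∧ x1)

(x3 ∨ ¬x4 ∨ x2) ∧ (x3 ∨ x1)
≡ (x3 ∧ x3) ∨ (x3 ∧ x1) ∨ (¬x4 ∧ x3) ∨ (¬x4 ∧ x1) ∨ (x2 ∧ x3) ∨ (x2 ∧ x1)   [distribute ∧ over ∨]
≡ x3 ∨ (¬x4 ∧ x1) ∨ (x2 ∧ x1)   [simplify]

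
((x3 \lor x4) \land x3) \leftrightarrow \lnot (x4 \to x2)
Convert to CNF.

(\lnot x3 \lor x4) \land (\lnot x3 \lor \lnot x2) \land (\lnot x4 \lor x2 \lor x3)

((x3 \lor x4) \land x3) \leftrightarrow \lnot (x4 \to x2)
= (((x3 \lor x4) \land x3) \to \lnot (x4 \to x2)) \land (\lnot (x4 \to x2) \to ((x3 \lor x4) \land x3))
= (\lnot ((x3 \lor x4) \land x3) \lor \lnot (x4 \to x2)) \land (\lnot (x4 \to x2) \to ((x3 \lor x4) \land x3))
= (\lnot ((x3 \lor x4) \land x3) \lor \lnot (\lnot x4 \lor x2)) \land (\lnot (x4 \to x2) \to ((x3 \lor x4) \land x3))
= (\lnot ((x3 \lor x4) \land x3) \lor \lnot (\lnot x4 \lor x2)) \land (\lnot \lnot (x4 \to x2) \lor ((x3 \lor x4) \land x3))
= (\lnot ((x3 \lor x4) \land x3) \lor \lnot (\lnot x4 \lor x2)) \land (\lnot \lnot (\lnot x4 \lor x2) \lor ((x3 \lor x4) \land x3))
= (\lnot (x3 \lor x4) \lor \lnot x3 \lor \lnot (\lnot x4 \lor x2)) \land (\lnot \lnot (\lnot x4 \lor x2) \lor ((x3 \lor x4) \land x3))
= ((\lnot x3 \land \lnot x4) \lor \lnot x3 \lor \lnot (\lnot x4 \lor x2)) \land (\lnot \lnot (\lnot x4 \lor x2) \lor ((x3 \lor x4) \land x3))
= ((\lnot x3 \land \lnot x4) \lor \lnot x3 \lor (\lnot \lnot x4 \land \lnot x2)) \land (\lnot \lnot (\lnot x4 \lor x2) \lor ((x3 \lor x4) \land x3))
= ((\lnot x3 \land \lnot x4) \lor \lnot x3 \lor (x4 \land \lnot x2)) \land (\lnot \lnot (\lnot x4 \lor x2) \lor ((x3 \lor x4) \land x3))
= ((\lnot x3 \land \lnot x4) \lor \lnot x3 \lor (x4 \land \lnot x2)) \land (\lnot x4 \lor x2 \lor ((x3 \lor x4) \land x3))
= (\lnot x3 \lor \lnot x3 \lor x4) \land (\lnot x3 \lor \lnot x3 \lor \lnot x2) \land (\lnot x4 \lor \lnot x3 \lor x4) \land (\lnot x4 \lor \lnot x3 \lor \lnot x2) \land (\lnot x4 \lor x2 \lor x3 \lor x4) \land (\lnot x4 \lor x2 \lor x3)
= (\lnot x3 \lor x4) \land (\lnot x3 \lor \lnot x2) \land (\lnot x4 \lor x2 \lor x3)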